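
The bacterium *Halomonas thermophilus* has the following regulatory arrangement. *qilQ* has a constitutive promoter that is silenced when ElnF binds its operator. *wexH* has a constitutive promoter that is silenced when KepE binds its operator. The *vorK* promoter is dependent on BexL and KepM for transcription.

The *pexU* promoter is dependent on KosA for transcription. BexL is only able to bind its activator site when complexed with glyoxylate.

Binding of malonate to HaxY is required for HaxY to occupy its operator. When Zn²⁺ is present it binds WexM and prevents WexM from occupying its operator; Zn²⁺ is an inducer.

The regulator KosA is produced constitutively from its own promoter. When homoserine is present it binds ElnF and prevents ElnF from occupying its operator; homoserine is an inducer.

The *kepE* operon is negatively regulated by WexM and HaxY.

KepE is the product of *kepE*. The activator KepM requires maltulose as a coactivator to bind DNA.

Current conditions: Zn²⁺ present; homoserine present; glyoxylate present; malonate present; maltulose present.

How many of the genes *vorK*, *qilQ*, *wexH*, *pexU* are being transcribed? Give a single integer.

4

Glyoxylate is present, so BexL is active.
Maltulose is present, so KepM is active.
No repressor is bound and BexL and KepM are active, so *vorK* is transcribed.
→ *vorK* is ON.
Homoserine is present, so ElnF is inactive.
With no repressor bound, *qilQ* is transcribed.
→ *qilQ* is ON.
Zn²⁺ is present, so WexM is inactive.
Malonate is present, so HaxY is active.
With repressor HaxY bound, *kepE* is not transcribed.
So KepE is not produced.
With no repressor bound, *wexH* is transcribed.
→ *wexH* is ON.
KosA is produced constitutively and is active.
No repressor is bound and KosA is active, so *pexU* is transcribed.
→ *pexU* is ON.
4 of the 4 genes are transcribed.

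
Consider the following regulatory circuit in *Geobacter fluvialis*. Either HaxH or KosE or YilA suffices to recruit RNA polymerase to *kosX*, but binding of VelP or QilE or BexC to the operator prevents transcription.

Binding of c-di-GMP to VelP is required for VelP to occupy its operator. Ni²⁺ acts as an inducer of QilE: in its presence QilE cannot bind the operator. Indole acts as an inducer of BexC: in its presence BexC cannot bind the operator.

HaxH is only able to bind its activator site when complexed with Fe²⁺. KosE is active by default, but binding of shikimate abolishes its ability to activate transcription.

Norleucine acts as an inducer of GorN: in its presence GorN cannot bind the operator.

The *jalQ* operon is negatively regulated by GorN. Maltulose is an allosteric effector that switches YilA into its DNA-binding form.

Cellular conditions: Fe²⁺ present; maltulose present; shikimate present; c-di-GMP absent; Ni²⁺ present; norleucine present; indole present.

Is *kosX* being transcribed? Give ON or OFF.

c-di-GMP is absent, so VelP is inactive.
Ni²⁺ is present, so QilE is inactive.
Fe²⁺ is present, so HaxH is active.
Shikimate is present, so KosE is inactive.
Maltulose is present, so YilA is active.
Indole is present, so BexC is inactive.
Activator HaxH is present, so *kosX* is transcribed.

ON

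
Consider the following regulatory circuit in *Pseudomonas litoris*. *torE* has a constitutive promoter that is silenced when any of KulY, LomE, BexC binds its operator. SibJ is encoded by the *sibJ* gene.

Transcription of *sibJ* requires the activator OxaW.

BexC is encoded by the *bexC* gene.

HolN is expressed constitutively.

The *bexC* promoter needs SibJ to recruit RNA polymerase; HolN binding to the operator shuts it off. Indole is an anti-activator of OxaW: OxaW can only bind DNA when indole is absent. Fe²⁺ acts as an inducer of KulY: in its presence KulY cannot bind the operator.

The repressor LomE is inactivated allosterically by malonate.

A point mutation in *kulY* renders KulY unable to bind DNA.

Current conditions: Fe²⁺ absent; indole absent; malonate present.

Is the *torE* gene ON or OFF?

KulY is non-functional in this strain, so it has no effect.
Malonate is present, so LomE is inactive.
HolN is produced constitutively and is active.
Indole is absent, so OxaW is active.
No repressor is bound and OxaW is active, so *sibJ* is transcribed.
So SibJ is produced and active.
With repressor HolN bound, *bexC* is not transcribed.
So BexC is not produced.
With no repressor bound, *torE* is transcribed.

ON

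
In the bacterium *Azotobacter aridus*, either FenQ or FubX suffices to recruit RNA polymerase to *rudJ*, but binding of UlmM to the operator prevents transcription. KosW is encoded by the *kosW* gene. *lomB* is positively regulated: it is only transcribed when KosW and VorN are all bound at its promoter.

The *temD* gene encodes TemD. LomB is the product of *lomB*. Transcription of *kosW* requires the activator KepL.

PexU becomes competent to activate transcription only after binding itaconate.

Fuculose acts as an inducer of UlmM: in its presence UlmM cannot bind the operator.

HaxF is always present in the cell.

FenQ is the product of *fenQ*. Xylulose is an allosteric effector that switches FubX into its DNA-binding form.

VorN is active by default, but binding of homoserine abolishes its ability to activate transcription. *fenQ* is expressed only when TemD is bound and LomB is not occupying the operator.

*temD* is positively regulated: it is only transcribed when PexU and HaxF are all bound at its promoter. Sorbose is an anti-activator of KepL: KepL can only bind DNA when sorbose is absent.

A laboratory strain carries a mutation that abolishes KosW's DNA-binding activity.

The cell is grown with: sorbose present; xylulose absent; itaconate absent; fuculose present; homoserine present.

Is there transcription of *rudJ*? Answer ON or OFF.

OFF

Itaconate is absent, so PexU is inactive.
HaxF is produced constitutively and is active.
Required activator PexU is absent, so *temD* is not transcribed.
So TemD is not produced.
KosW is non-functional in this strain, so it has no effect.
Homoserine is present, so VorN is inactive.
Required activator KosW is absent, so *lomB* is not transcribed.
So LomB is not produced.
Required activator TemD is absent, so *fenQ* is not transcribed.
So FenQ is not produced.
Xylulose is absent, so FubX is inactive.
Fuculose is present, so UlmM is inactive.
No activator is available at the *rudJ* promoter, so *rudJ* is not transcribed.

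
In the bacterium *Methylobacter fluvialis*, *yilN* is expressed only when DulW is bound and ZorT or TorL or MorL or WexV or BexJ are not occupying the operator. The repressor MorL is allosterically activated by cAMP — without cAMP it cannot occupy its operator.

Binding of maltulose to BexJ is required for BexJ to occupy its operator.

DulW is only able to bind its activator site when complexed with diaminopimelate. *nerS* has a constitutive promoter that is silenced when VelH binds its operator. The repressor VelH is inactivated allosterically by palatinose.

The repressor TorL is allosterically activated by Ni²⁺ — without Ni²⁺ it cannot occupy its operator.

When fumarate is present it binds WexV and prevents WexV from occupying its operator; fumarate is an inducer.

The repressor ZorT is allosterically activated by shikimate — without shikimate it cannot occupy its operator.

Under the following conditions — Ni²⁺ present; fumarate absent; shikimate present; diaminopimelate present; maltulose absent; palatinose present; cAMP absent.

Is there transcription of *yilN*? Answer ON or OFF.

OFF

Diaminopimelate is present, so DulW is active.
Shikimate is present, so ZorT is active.
Ni²⁺ is present, so TorL is active.
cAMP is absent, so MorL is inactive.
Fumarate is absent, so WexV is active.
Maltulose is absent, so BexJ is inactive.
With repressor ZorT bound, *yilN* is not transcribed.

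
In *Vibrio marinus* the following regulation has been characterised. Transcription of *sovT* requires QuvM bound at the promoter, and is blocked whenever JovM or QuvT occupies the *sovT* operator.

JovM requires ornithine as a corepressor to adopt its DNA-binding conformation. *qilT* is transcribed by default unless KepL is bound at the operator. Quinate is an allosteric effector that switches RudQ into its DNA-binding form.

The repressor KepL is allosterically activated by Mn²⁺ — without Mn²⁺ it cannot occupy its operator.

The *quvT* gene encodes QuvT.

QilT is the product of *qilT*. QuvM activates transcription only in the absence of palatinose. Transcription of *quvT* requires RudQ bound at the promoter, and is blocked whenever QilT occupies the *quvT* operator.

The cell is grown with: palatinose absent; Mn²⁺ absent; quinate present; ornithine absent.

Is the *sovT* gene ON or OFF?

ON

Palatinose is absent, so QuvM is active.
Ornithine is absent, so JovM is inactive.
Quinate is present, so RudQ is active.
Mn²⁺ is absent, so KepL is inactive.
With no repressor bound, *qilT* is transcribed.
So QilT is produced and active.
With repressor QilT bound, *quvT* is not transcribed.
So QuvT is not produced.
No repressor is bound and QuvM is active, so *sovT* is transcribed.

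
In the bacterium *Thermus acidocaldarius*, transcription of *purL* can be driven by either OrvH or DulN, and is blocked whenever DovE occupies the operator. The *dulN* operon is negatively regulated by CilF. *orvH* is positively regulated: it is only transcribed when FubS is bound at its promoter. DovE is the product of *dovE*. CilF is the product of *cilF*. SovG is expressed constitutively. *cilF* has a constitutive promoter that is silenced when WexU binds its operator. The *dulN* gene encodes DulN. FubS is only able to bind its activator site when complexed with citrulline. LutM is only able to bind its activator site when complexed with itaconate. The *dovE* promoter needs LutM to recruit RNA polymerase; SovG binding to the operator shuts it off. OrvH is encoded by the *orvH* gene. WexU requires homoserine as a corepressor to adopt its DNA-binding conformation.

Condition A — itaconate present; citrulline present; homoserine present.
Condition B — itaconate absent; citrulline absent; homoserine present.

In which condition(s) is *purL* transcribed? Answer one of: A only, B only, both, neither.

Condition A:
SovG is produced constitutively and is active.
Itaconate is present, so LutM is active.
With repressor SovG bound, *dovE* is not transcribed.
So DovE is not produced.
Citrulline is present, so FubS is active.
No repressor is bound and FubS is active, so *orvH* is transcribed.
So OrvH is produced and active.
Homoserine is present, so WexU is active.
With repressor WexU bound, *cilF* is not transcribed.
So CilF is not produced.
With no repressor bound, *dulN* is transcribed.
So DulN is produced and active.
Activator OrvH is present, so *purL* is transcribed.
→ *purL* is ON in A.
Condition B:
SovG is produced constitutively and is active.
Itaconate is absent, so LutM is inactive.
With repressor SovG bound, *dovE* is not transcribed.
So DovE is not produced.
Citrulline is absent, so FubS is inactive.
Required activator FubS is absent, so *orvH* is not transcribed.
So OrvH is not produced.
Homoserine is present, so WexU is active.
With repressor WexU bound, *cilF* is not transcribed.
So CilF is not produced.
With no repressor bound, *dulN* is transcribed.
So DulN is produced and active.
Activator DulN is present, so *purL* is transcribed.
→ *purL* is ON in B.

both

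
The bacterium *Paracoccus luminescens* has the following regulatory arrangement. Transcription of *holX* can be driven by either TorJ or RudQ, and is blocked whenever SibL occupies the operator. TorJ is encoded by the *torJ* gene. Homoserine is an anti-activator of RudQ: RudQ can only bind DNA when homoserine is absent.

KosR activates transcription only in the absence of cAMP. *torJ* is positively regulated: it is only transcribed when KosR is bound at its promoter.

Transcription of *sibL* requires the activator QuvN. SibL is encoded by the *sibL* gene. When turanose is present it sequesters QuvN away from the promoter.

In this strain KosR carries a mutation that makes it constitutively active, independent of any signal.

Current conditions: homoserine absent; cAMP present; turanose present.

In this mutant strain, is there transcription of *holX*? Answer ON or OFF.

ON

KosR is constitutively active in this strain.
No repressor is bound and KosR is active, so *torJ* is transcribed.
So TorJ is produced and active.
Turanose is present, so QuvN is inactive.
Required activator QuvN is absent, so *sibL* is not transcribed.
So SibL is not produced.
Homoserine is absent, so RudQ is active.
Activator TorJ is present, so *holX* is transcribed.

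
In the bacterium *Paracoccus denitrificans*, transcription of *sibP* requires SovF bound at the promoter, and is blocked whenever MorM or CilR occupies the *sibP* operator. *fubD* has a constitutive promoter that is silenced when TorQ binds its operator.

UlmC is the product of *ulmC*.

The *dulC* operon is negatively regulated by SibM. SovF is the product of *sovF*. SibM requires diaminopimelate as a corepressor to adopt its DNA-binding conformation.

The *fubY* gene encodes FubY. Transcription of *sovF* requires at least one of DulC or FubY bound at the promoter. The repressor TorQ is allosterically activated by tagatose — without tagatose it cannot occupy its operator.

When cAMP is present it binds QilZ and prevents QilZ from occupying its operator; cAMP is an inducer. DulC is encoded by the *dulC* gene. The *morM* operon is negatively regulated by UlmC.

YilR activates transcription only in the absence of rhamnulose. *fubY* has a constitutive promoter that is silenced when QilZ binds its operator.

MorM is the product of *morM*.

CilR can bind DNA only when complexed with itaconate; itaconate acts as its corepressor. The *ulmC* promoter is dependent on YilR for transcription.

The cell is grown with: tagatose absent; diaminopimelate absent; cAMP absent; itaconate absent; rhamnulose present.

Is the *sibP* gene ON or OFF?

Rhamnulose is present, so YilR is inactive.
Required activator YilR is absent, so *ulmC* is not transcribed.
So UlmC is not produced.
With no repressor bound, *morM* is transcribed.
So MorM is produced and active.
Diaminopimelate is absent, so SibM is inactive.
With no repressor bound, *dulC* is transcribed.
So DulC is produced and active.
cAMP is absent, so QilZ is active.
With repressor QilZ bound, *fubY* is not transcribed.
So FubY is not produced.
Activator DulC is present, so *sovF* is transcribed.
So SovF is produced and active.
Itaconate is absent, so CilR is inactive.
With repressor MorM bound, *sibP* is not transcribed.

OFF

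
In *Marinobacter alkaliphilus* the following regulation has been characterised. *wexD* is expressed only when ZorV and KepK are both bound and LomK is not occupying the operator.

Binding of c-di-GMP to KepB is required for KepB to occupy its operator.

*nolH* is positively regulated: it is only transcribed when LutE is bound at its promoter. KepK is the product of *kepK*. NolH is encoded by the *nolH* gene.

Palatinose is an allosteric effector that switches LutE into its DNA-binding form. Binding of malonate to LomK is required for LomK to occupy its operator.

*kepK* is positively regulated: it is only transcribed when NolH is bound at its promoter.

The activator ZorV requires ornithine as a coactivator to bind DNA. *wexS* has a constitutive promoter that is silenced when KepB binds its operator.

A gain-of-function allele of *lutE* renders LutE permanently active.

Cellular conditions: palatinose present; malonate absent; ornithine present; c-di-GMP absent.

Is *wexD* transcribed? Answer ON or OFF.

Ornithine is present, so ZorV is active.
Malonate is absent, so LomK is inactive.
LutE is constitutively active in this strain.
No repressor is bound and LutE is active, so *nolH* is transcribed.
So NolH is produced and active.
No repressor is bound and NolH is active, so *kepK* is transcribed.
So KepK is produced and active.
No repressor is bound and ZorV and KepK are active, so *wexD* is transcribed.

ON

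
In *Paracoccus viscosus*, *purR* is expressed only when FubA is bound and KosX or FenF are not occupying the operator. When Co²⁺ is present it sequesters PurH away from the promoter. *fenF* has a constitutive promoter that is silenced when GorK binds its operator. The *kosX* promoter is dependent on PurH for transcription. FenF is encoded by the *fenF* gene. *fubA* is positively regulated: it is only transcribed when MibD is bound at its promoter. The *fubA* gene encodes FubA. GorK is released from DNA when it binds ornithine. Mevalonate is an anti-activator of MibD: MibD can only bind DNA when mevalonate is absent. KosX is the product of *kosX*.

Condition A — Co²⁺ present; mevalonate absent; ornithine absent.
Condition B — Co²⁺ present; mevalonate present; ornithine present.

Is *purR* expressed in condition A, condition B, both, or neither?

A only

Condition A:
Co²⁺ is present, so PurH is inactive.
Required activator PurH is absent, so *kosX* is not transcribed.
So KosX is not produced.
Mevalonate is absent, so MibD is active.
No repressor is bound and MibD is active, so *fubA* is transcribed.
So FubA is produced and active.
Ornithine is absent, so GorK is active.
With repressor GorK bound, *fenF* is not transcribed.
So FenF is not produced.
No repressor is bound and FubA is active, so *purR* is transcribed.
→ *purR* is ON in A.
Condition B:
Co²⁺ is present, so PurH is inactive.
Required activator PurH is absent, so *kosX* is not transcribed.
So KosX is not produced.
Mevalonate is present, so MibD is inactive.
Required activator MibD is absent, so *fubA* is not transcribed.
So FubA is not produced.
Ornithine is present, so GorK is inactive.
With no repressor bound, *fenF* is transcribed.
So FenF is produced and active.
With repressor FenF bound, *purR* is not transcribed.
→ *purR* is OFF in B.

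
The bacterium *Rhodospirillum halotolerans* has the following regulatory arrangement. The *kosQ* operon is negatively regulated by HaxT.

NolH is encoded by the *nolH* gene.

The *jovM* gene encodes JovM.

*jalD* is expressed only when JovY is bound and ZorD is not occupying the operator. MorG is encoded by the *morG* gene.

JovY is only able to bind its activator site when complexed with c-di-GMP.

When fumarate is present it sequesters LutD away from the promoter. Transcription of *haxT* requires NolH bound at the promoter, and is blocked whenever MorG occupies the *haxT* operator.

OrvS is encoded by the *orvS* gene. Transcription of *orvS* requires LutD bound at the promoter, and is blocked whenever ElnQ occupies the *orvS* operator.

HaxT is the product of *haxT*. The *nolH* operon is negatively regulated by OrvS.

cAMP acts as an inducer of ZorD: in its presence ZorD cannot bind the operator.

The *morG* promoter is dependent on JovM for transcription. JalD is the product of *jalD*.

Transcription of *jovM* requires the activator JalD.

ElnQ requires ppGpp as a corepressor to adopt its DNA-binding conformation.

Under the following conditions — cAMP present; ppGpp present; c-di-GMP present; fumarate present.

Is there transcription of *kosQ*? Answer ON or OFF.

ON

c-di-GMP is present, so JovY is active.
cAMP is present, so ZorD is inactive.
No repressor is bound and JovY is active, so *jalD* is transcribed.
So JalD is produced and active.
No repressor is bound and JalD is active, so *jovM* is transcribed.
So JovM is produced and active.
No repressor is bound and JovM is active, so *morG* is transcribed.
So MorG is produced and active.
ppGpp is present, so ElnQ is active.
Fumarate is present, so LutD is inactive.
With repressor ElnQ bound, *orvS* is not transcribed.
So OrvS is not produced.
With no repressor bound, *nolH* is transcribed.
So NolH is produced and active.
With repressor MorG bound, *haxT* is not transcribed.
So HaxT is not produced.
With no repressor bound, *kosQ* is transcribed.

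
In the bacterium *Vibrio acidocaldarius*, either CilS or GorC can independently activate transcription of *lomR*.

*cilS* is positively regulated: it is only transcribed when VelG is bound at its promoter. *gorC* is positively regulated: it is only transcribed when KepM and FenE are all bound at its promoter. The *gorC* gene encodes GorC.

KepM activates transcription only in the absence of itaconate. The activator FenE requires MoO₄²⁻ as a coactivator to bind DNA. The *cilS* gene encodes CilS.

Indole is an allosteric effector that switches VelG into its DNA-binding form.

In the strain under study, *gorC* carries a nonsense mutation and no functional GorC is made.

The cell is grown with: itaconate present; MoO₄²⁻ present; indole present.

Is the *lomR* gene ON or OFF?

ON

Indole is present, so VelG is active.
No repressor is bound and VelG is active, so *cilS* is transcribed.
So CilS is produced and active.
GorC is non-functional in this strain, so it has no effect.
Activator CilS is present, so *lomR* is transcribed.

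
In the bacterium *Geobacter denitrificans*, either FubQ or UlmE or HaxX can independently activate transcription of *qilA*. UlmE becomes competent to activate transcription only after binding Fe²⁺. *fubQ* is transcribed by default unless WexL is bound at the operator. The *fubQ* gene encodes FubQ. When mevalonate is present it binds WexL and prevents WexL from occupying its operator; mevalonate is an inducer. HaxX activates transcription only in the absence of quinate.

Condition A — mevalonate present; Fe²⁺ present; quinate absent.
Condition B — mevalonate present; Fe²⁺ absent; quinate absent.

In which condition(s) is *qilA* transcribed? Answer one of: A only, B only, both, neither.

Condition A:
Mevalonate is present, so WexL is inactive.
With no repressor bound, *fubQ* is transcribed.
So FubQ is produced and active.
Fe²⁺ is present, so UlmE is active.
Quinate is absent, so HaxX is active.
Activator FubQ is present, so *qilA* is transcribed.
→ *qilA* is ON in A.
Condition B:
Mevalonate is present, so WexL is inactive.
With no repressor bound, *fubQ* is transcribed.
So FubQ is produced and active.
Fe²⁺ is absent, so UlmE is inactive.
Quinate is absent, so HaxX is active.
Activator FubQ is present, so *qilA* is transcribed.
→ *qilA* is ON in B.

both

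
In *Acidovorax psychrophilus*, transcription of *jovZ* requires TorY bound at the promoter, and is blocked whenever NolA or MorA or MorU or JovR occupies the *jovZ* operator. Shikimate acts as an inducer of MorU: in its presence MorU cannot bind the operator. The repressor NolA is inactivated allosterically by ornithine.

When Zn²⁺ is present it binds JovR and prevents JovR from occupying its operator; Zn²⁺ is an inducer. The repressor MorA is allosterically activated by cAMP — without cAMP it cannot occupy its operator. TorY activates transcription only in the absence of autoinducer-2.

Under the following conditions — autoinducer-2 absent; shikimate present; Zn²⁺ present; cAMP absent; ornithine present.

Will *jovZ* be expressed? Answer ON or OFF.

Ornithine is present, so NolA is inactive.
cAMP is absent, so MorA is inactive.
Shikimate is present, so MorU is inactive.
Zn²⁺ is present, so JovR is inactive.
Autoinducer-2 is absent, so TorY is active.
No repressor is bound and TorY is active, so *jovZ* is transcribed.

ON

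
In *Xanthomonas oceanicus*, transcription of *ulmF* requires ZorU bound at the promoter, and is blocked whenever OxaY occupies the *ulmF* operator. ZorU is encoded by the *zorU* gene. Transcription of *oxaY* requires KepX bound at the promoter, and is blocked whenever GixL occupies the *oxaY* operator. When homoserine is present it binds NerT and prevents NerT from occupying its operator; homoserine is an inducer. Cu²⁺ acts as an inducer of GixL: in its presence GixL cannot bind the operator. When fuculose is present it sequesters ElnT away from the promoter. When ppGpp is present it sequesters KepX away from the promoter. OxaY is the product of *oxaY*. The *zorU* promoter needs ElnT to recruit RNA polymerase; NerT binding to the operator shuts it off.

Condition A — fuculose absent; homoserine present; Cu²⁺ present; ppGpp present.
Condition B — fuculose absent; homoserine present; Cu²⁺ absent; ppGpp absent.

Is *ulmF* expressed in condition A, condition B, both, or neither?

Condition A:
Fuculose is absent, so ElnT is active.
Homoserine is present, so NerT is inactive.
No repressor is bound and ElnT is active, so *zorU* is transcribed.
So ZorU is produced and active.
Cu²⁺ is present, so GixL is inactive.
ppGpp is present, so KepX is inactive.
Required activator KepX is absent, so *oxaY* is not transcribed.
So OxaY is not produced.
No repressor is bound and ZorU is active, so *ulmF* is transcribed.
→ *ulmF* is ON in A.
Condition B:
Fuculose is absent, so ElnT is active.
Homoserine is present, so NerT is inactive.
No repressor is bound and ElnT is active, so *zorU* is transcribed.
So ZorU is produced and active.
Cu²⁺ is absent, so GixL is active.
ppGpp is absent, so KepX is active.
With repressor GixL bound, *oxaY* is not transcribed.
So OxaY is not produced.
No repressor is bound and ZorU is active, so *ulmF* is transcribed.
→ *ulmF* is ON in B.

both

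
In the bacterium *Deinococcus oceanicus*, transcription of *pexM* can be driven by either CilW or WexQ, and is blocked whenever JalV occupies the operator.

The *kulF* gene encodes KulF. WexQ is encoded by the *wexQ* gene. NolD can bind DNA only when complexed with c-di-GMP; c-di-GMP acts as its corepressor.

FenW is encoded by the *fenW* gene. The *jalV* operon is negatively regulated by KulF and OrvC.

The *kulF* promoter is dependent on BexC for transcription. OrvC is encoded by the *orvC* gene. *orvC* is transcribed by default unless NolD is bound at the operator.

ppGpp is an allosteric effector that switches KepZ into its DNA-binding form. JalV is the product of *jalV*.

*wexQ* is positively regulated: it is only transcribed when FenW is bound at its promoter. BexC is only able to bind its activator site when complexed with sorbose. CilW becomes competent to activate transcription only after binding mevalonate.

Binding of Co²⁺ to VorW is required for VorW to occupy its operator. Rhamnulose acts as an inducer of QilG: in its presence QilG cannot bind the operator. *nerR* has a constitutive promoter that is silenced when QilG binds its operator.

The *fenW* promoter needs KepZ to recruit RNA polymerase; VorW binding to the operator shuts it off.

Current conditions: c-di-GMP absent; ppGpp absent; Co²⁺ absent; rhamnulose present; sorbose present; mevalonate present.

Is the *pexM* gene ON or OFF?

ON

Sorbose is present, so BexC is active.
No repressor is bound and BexC is active, so *kulF* is transcribed.
So KulF is produced and active.
c-di-GMP is absent, so NolD is inactive.
With no repressor bound, *orvC* is transcribed.
So OrvC is produced and active.
With repressor KulF bound, *jalV* is not transcribed.
So JalV is not produced.
Mevalonate is present, so CilW is active.
Co²⁺ is absent, so VorW is inactive.
ppGpp is absent, so KepZ is inactive.
Required activator KepZ is absent, so *fenW* is not transcribed.
So FenW is not produced.
Required activator FenW is absent, so *wexQ* is not transcribed.
So WexQ is not produced.
Activator CilW is present, so *pexM* is transcribed.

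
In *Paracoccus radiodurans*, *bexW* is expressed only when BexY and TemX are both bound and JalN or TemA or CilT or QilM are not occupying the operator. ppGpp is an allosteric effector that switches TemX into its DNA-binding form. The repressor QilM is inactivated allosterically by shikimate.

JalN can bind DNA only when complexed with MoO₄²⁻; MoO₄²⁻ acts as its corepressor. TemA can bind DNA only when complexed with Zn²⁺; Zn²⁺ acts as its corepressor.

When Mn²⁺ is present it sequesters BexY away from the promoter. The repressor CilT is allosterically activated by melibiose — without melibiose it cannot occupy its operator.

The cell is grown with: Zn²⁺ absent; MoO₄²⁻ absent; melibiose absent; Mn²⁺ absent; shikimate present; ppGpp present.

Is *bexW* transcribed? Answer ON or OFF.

ON

MoO₄²⁻ is absent, so JalN is inactive.
Zn²⁺ is absent, so TemA is inactive.
Mn²⁺ is absent, so BexY is active.
Melibiose is absent, so CilT is inactive.
ppGpp is present, so TemX is active.
Shikimate is present, so QilM is inactive.
No repressor is bound and BexY and TemX are active, so *bexW* is transcribed.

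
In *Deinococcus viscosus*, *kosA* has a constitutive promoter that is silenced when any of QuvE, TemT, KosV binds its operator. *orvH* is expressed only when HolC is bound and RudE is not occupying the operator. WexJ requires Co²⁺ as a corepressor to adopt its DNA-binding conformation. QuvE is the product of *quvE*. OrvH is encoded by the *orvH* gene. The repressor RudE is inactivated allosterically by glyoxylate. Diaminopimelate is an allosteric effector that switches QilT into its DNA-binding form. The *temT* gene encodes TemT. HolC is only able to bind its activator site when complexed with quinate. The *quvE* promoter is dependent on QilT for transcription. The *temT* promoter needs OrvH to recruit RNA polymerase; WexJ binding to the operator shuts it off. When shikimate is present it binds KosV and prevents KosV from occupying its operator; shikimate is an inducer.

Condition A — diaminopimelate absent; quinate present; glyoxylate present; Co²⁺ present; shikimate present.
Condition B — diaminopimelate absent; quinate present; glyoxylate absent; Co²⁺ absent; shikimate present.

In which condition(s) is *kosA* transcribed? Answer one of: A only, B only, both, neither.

Condition A:
Diaminopimelate is absent, so QilT is inactive.
Required activator QilT is absent, so *quvE* is not transcribed.
So QuvE is not produced.
Quinate is present, so HolC is active.
Glyoxylate is present, so RudE is inactive.
No repressor is bound and HolC is active, so *orvH* is transcribed.
So OrvH is produced and active.
Co²⁺ is present, so WexJ is active.
With repressor WexJ bound, *temT* is not transcribed.
So TemT is not produced.
Shikimate is present, so KosV is inactive.
With no repressor bound, *kosA* is transcribed.
→ *kosA* is ON in A.
Condition B:
Diaminopimelate is absent, so QilT is inactive.
Required activator QilT is absent, so *quvE* is not transcribed.
So QuvE is not produced.
Quinate is present, so HolC is active.
Glyoxylate is absent, so RudE is active.
With repressor RudE bound, *orvH* is not transcribed.
So OrvH is not produced.
Co²⁺ is absent, so WexJ is inactive.
Required activator OrvH is absent, so *temT* is not transcribed.
So TemT is not produced.
Shikimate is present, so KosV is inactive.
With no repressor bound, *kosA* is transcribed.
→ *kosA* is ON in B.

both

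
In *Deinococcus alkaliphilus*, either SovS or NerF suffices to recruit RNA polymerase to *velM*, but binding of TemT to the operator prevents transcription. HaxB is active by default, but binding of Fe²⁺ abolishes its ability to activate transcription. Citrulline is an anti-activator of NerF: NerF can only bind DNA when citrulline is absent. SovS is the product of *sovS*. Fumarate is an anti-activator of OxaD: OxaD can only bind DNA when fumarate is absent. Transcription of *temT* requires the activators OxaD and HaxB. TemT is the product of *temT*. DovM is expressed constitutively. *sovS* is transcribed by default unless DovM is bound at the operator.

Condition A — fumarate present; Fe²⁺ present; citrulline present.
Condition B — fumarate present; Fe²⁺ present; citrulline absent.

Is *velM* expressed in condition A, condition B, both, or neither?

Condition A:
DovM is produced constitutively and is active.
With repressor DovM bound, *sovS* is not transcribed.
So SovS is not produced.
Fumarate is present, so OxaD is inactive.
Fe²⁺ is present, so HaxB is inactive.
Required activator OxaD is absent, so *temT* is not transcribed.
So TemT is not produced.
Citrulline is present, so NerF is inactive.
No activator is available at the *velM* promoter, so *velM* is not transcribed.
→ *velM* is OFF in A.
Condition B:
DovM is produced constitutively and is active.
With repressor DovM bound, *sovS* is not transcribed.
So SovS is not produced.
Fumarate is present, so OxaD is inactive.
Fe²⁺ is present, so HaxB is inactive.
Required activator OxaD is absent, so *temT* is not transcribed.
So TemT is not produced.
Citrulline is absent, so NerF is active.
Activator NerF is present, so *velM* is transcribed.
→ *velM* is ON in B.

B only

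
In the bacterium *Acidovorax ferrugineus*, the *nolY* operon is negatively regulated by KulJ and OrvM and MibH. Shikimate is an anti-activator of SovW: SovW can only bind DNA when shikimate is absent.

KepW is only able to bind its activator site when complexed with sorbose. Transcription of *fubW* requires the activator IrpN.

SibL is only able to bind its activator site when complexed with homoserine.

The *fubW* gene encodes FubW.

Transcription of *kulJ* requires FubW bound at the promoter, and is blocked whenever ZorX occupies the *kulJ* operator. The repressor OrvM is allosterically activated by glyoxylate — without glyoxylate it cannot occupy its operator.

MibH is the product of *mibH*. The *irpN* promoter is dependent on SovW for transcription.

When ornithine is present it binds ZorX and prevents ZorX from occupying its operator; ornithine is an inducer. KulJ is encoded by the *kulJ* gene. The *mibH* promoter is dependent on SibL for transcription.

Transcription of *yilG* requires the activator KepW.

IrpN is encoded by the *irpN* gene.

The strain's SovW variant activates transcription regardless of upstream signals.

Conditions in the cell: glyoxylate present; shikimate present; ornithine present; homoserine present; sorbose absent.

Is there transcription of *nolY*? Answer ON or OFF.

Ornithine is present, so ZorX is inactive.
SovW is constitutively active in this strain.
No repressor is bound and SovW is active, so *irpN* is transcribed.
So IrpN is produced and active.
No repressor is bound and IrpN is active, so *fubW* is transcribed.
So FubW is produced and active.
No repressor is bound and FubW is active, so *kulJ* is transcribed.
So KulJ is produced and active.
Glyoxylate is present, so OrvM is active.
Homoserine is present, so SibL is active.
No repressor is bound and SibL is active, so *mibH* is transcribed.
So MibH is produced and active.
With repressor KulJ bound, *nolY* is not transcribed.

OFF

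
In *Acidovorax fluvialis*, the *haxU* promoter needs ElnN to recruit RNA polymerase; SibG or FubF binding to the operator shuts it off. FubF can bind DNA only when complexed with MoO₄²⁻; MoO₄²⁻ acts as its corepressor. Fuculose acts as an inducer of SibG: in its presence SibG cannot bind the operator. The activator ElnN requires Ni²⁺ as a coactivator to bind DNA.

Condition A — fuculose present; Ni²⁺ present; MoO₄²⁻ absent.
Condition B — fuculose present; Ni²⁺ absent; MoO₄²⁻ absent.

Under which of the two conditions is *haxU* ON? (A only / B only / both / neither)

Condition A:
Fuculose is present, so SibG is inactive.
Ni²⁺ is present, so ElnN is active.
MoO₄²⁻ is absent, so FubF is inactive.
No repressor is bound and ElnN is active, so *haxU* is transcribed.
→ *haxU* is ON in A.
Condition B:
Fuculose is present, so SibG is inactive.
Ni²⁺ is absent, so ElnN is inactive.
MoO₄²⁻ is absent, so FubF is inactive.
Required activator ElnN is absent, so *haxU* is not transcribed.
→ *haxU* is OFF in B.

A only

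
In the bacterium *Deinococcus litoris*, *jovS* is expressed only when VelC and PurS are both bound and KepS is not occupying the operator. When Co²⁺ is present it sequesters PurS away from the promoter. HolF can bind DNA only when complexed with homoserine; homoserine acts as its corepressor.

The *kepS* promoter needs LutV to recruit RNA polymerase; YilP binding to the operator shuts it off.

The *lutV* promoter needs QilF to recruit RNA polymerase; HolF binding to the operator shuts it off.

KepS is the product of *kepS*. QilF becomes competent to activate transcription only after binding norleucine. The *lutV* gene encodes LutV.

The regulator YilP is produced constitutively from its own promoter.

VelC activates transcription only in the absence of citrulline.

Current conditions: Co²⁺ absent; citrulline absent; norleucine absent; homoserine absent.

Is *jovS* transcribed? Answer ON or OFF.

ON

Citrulline is absent, so VelC is active.
Co²⁺ is absent, so PurS is active.
YilP is produced constitutively and is active.
Homoserine is absent, so HolF is inactive.
Norleucine is absent, so QilF is inactive.
Required activator QilF is absent, so *lutV* is not transcribed.
So LutV is not produced.
With repressor YilP bound, *kepS* is not transcribed.
So KepS is not produced.
No repressor is bound and VelC and PurS are active, so *jovS* is transcribed.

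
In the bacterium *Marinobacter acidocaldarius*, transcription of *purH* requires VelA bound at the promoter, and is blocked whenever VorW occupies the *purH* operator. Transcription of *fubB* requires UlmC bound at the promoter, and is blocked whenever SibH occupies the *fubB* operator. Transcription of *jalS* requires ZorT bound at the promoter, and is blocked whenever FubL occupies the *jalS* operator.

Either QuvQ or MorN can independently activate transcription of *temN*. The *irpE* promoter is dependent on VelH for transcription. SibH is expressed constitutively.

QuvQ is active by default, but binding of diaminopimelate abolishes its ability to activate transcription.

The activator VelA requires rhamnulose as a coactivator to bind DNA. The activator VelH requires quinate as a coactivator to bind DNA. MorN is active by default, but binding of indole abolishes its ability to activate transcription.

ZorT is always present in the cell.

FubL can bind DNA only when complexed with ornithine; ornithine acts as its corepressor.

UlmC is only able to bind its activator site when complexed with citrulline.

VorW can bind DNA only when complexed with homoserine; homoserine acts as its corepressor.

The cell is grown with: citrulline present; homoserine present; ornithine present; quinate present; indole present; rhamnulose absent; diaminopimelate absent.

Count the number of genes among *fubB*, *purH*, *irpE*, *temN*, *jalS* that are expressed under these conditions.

Citrulline is present, so UlmC is active.
SibH is produced constitutively and is active.
With repressor SibH bound, *fubB* is not transcribed.
→ *fubB* is OFF.
Rhamnulose is absent, so VelA is inactive.
Homoserine is present, so VorW is active.
With repressor VorW bound, *purH* is not transcribed.
→ *purH* is OFF.
Quinate is present, so VelH is active.
No repressor is bound and VelH is active, so *irpE* is transcribed.
→ *irpE* is ON.
Diaminopimelate is absent, so QuvQ is active.
Indole is present, so MorN is inactive.
Activator QuvQ is present, so *temN* is transcribed.
→ *temN* is ON.
Ornithine is present, so FubL is active.
ZorT is produced constitutively and is active.
With repressor FubL bound, *jalS* is not transcribed.
→ *jalS* is OFF.
2 of the 5 genes are transcribed.

2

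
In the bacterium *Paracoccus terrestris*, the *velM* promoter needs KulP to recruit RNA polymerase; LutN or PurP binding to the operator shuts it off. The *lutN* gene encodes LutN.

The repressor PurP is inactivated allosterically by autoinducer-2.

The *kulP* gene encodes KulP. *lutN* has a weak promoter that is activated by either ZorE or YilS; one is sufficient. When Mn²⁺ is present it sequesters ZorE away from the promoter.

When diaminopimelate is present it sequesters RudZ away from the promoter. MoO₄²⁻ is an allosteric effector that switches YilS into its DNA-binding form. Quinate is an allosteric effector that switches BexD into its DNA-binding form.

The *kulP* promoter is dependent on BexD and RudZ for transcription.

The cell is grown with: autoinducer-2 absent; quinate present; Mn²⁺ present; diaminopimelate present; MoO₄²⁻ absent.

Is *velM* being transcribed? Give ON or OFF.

OFF

Mn²⁺ is present, so ZorE is inactive.
MoO₄²⁻ is absent, so YilS is inactive.
No activator is available at the *lutN* promoter, so *lutN* is not transcribed.
So LutN is not produced.
Autoinducer-2 is absent, so PurP is active.
Quinate is present, so BexD is active.
Diaminopimelate is present, so RudZ is inactive.
Required activator RudZ is absent, so *kulP* is not transcribed.
So KulP is not produced.
With repressor PurP bound, *velM* is not transcribed.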